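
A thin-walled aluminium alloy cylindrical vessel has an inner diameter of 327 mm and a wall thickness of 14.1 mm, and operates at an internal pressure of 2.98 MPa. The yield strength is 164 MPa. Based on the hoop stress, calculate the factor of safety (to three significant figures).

σ_h = pD/(2t) = 2.98×327/(2×14.1) = 34.56 MPa.
n = 164/34.56 = 4.746.

n = 4.75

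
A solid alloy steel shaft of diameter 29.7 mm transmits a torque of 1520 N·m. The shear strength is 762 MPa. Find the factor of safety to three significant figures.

n = 2.58

τ = 16T/(πd³) = 16×1520000/(π×29.7³) = 295.5 MPa.
n = τ_limit/τ = 762/295.5 = 2.579.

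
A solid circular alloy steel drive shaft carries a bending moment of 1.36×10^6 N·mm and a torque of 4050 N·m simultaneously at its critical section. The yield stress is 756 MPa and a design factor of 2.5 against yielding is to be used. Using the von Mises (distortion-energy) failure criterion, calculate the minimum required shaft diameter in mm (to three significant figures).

σ_allow = σ_y/n = 756/2.5 = 302.4 MPa.
For a solid shaft σ_b = 32M/(πd³) and τ = 16T/(πd³), so the von Mises stress is σ' = (16/πd³)·√(4M²+3T²).
√(4M²+3T²) = √(4×(1.360×10^6)² + 3×(4.050×10^6)²) = 7.524×10^6 N·mm.
d³ = 16×7.524×10^6/(π×302.4) = 126700 mm³.
d = 50.23 mm.

d = 50.2 mm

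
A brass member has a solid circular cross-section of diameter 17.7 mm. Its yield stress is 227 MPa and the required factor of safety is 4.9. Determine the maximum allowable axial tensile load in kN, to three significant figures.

F_allow = 11.4 kN

σ_allow = 227/4.9 = 46.33 MPa.
A = πd²/4 = π×17.7²/4 = 246.1 mm².
F_allow = σ_allow × A = 46.33×246.1 = 11400 N.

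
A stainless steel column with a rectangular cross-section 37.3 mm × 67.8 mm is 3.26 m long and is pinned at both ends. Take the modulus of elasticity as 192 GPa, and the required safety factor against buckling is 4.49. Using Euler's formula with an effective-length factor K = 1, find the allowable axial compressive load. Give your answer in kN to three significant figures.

Buckling occurs about the weak axis: I_min = h·b³/12 = 67.8×37.3³/12 = 293200 mm⁴ (b = 37.3 mm is the smaller dimension).
Effective length L_e = KL = 1×3.26 m = 3260 mm.
Euler critical load P_cr = π²EI/L_e² = π²×192000×293200/3260² = 52280 N.
P_allow = P_cr/n = 52280/4.49 = 11640 N.

P_allow = 11.6 kN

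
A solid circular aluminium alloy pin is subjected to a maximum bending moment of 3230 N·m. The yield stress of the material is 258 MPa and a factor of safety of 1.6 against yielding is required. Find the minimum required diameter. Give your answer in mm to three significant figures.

σ_allow = 258/1.6 = 161.2 MPa.
For a solid circular section σ = 32M/(πd³), so d³ = 32M/(π σ_allow) = 32×3230000/(π×161.2) = 204000 mm³.
d = 58.87 mm.

d = 58.9 mm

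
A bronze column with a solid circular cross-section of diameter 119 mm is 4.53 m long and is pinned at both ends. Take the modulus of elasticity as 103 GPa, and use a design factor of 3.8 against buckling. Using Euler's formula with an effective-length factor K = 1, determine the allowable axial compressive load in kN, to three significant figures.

I = πd⁴/64 = π×119⁴/64 = 9.844×10^6 mm⁴.
Effective length L_e = KL = 1×4.53 m = 4530 mm.
Euler critical load P_cr = π²EI/L_e² = π²×103000×9.844×10^6/4530² = 487600 N.
P_allow = P_cr/n = 487600/3.8 = 128300 N.

P_allow = 128 kN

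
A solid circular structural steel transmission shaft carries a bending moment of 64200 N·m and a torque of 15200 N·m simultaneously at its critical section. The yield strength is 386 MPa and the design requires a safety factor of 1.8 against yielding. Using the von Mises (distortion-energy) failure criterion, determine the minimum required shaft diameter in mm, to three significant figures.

d = 146 mm

σ_allow = σ_y/n = 386/1.8 = 214.4 MPa.
For a solid shaft σ_b = 32M/(πd³) and τ = 16T/(πd³), so the von Mises stress is σ' = (16/πd³)·√(4M²+3T²).
√(4M²+3T²) = √(4×(6.420×10^7)² + 3×(1.520×10^7)²) = 1.311×10^8 N·mm.
d³ = 16×1.311×10^8/(π×214.4) = 3.113×10^6 mm³.
d = 146.0 mm.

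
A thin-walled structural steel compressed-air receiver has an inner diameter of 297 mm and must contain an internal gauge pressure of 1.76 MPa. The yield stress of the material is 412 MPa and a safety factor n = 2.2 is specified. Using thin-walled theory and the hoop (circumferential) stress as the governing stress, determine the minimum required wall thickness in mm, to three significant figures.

σ_allow = 412/2.2 = 187.3 MPa.
Hoop stress σ_h = pD/(2t), so t = pD/(2σ_allow) = 1.76×297/(2×187.3) = 1.396 mm.

t = 1.40 mm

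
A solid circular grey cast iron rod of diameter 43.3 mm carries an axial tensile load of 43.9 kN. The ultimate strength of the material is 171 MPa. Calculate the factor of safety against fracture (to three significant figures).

A = πd²/4 = 1473 mm².
σ = F/A = 43900/1473 = 29.81 MPa.
n = 171/29.81 = 5.736.

n = 5.74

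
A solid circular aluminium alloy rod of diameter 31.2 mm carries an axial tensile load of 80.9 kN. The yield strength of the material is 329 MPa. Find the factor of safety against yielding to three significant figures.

n = 3.11

A = πd²/4 = 764.5 mm².
σ = F/A = 80900/764.5 = 105.8 MPa.
n = 329/105.8 = 3.109.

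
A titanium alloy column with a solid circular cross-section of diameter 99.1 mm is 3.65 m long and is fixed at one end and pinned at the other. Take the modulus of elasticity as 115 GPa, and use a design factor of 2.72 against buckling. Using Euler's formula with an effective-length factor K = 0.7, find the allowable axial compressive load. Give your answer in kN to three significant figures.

I = πd⁴/64 = π×99.1⁴/64 = 4.734×10^6 mm⁴.
Effective length L_e = KL = 0.7×3.65 m = 2555 mm.
Euler critical load P_cr = π²EI/L_e² = π²×115000×4.734×10^6/2555² = 823200 N.
P_allow = P_cr/n = 823200/2.72 = 302600 N.

P_allow = 303 kN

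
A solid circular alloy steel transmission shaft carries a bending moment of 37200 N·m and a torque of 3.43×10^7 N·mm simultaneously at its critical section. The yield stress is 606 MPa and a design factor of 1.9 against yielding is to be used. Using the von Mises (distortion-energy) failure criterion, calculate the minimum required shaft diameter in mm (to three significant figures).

σ_allow = σ_y/n = 606/1.9 = 318.9 MPa.
For a solid shaft σ_b = 32M/(πd³) and τ = 16T/(πd³), so the von Mises stress is σ' = (16/πd³)·√(4M²+3T²).
√(4M²+3T²) = √(4×(3.720×10^7)² + 3×(3.430×10^7)²) = 9.521×10^7 N·mm.
d³ = 16×9.521×10^7/(π×318.9) = 1.520×10^6 mm³.
d = 115.0 mm.

d = 115 mm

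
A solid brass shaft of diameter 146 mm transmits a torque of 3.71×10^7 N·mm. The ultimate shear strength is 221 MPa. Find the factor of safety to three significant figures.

n = 3.64

τ = 16T/(πd³) = 16×3.7100×10^7/(π×146³) = 60.71 MPa.
n = τ_limit/τ = 221/60.71 = 3.640.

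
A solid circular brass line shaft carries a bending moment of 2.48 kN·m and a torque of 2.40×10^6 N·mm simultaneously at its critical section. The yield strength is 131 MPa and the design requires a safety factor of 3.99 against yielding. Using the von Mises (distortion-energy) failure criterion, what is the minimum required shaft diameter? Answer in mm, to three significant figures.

σ_allow = σ_y/n = 131/3.99 = 32.83 MPa.
For a solid shaft σ_b = 32M/(πd³) and τ = 16T/(πd³), so the von Mises stress is σ' = (16/πd³)·√(4M²+3T²).
√(4M²+3T²) = √(4×(2.480×10^6)² + 3×(2.400×10^6)²) = 6.472×10^6 N·mm.
d³ = 16×6.472×10^6/(π×32.83) = 1.004×10^6 mm³.
d = 100.1 mm.

d = 100 mm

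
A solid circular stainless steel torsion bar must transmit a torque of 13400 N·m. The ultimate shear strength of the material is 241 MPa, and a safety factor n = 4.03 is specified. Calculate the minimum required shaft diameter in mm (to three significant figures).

Allowable shear stress τ_allow = 241/4.03 = 59.80 MPa.
For a solid shaft τ = 16T/(πd³), so d³ = 16T/(π τ_allow) = 16×1.3400×10^7/(π×59.80) = 1.141×10^6 mm³.
d = (1.141×10^6)^(1/3) = 104.5 mm.

d = 105 mm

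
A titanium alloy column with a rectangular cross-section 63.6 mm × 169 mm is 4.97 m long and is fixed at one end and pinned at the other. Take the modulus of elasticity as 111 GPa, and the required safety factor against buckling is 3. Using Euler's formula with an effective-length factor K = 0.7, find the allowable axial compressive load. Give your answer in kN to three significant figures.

P_allow = 109 kN

Buckling occurs about the weak axis: I_min = h·b³/12 = 169×63.6³/12 = 3.623×10^6 mm⁴ (b = 63.6 mm is the smaller dimension).
Effective length L_e = KL = 0.7×4.97 m = 3479 mm.
Euler critical load P_cr = π²EI/L_e² = π²×111000×3.623×10^6/3479² = 327900 N.
P_allow = P_cr/n = 327900/3 = 109300 N.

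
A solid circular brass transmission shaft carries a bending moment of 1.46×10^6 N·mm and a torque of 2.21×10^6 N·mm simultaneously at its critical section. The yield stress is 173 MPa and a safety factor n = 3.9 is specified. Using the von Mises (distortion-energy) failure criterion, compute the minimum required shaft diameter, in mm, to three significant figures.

σ_allow = σ_y/n = 173/3.9 = 44.36 MPa.
For a solid shaft σ_b = 32M/(πd³) and τ = 16T/(πd³), so the von Mises stress is σ' = (16/πd³)·√(4M²+3T²).
√(4M²+3T²) = √(4×(1.460×10^6)² + 3×(2.210×10^6)²) = 4.814×10^6 N·mm.
d³ = 16×4.814×10^6/(π×44.36) = 552800 mm³.
d = 82.07 mm.

d = 82.1 mm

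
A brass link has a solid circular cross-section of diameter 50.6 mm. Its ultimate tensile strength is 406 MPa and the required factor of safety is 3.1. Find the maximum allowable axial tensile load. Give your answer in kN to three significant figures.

σ_allow = 406/3.1 = 131.0 MPa.
A = πd²/4 = π×50.6²/4 = 2011 mm².
F_allow = σ_allow × A = 131.0×2011 = 263400 N.

F_allow = 263 kN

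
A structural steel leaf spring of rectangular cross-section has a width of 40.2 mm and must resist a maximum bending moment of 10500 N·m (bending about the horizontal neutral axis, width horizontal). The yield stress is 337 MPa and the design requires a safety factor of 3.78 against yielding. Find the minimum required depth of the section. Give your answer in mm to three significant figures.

h = 133 mm

σ_allow = 337/3.78 = 89.15 MPa.
For a rectangular section σ = 6M/(bh²), so h² = 6M/(b σ_allow) = 6×1.0500×10^7/(40.2×89.15) = 17580 mm².
h = 132.6 mm.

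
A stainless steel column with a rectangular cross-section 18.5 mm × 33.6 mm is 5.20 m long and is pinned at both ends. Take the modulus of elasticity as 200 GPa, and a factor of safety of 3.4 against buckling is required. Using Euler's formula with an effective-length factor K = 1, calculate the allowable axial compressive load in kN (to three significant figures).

Buckling occurs about the weak axis: I_min = h·b³/12 = 33.6×18.5³/12 = 17730 mm⁴ (b = 18.5 mm is the smaller dimension).
Effective length L_e = KL = 1×5.20 m = 5200 mm.
Euler critical load P_cr = π²EI/L_e² = π²×200000×17730/5200² = 1294 N.
P_allow = P_cr/n = 1294/3.4 = 380.6 N.

P_allow = 0.381 kN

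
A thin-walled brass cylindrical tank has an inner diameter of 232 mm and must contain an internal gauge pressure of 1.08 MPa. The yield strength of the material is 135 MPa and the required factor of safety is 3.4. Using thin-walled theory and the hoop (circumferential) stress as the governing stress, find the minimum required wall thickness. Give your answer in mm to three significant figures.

σ_allow = 135/3.4 = 39.71 MPa.
Hoop stress σ_h = pD/(2t), so t = pD/(2σ_allow) = 1.08×232/(2×39.71) = 3.155 mm.

t = 3.16 mm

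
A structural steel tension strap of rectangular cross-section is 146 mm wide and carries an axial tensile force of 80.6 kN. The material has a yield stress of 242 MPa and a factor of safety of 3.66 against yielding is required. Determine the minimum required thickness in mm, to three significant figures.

σ_allow = 242/3.66 = 66.12 MPa.
Required area A = F/σ_allow = 80600/66.12 = 1219 mm².
t = A/w = 1219/146 = 8.349 mm.

t = 8.35 mm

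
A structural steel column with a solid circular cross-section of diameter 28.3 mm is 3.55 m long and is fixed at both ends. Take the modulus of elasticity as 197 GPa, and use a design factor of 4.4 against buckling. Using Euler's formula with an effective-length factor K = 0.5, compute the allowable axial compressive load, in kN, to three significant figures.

P_allow = 4.42 kN

I = πd⁴/64 = π×28.3⁴/64 = 31490 mm⁴.
Effective length L_e = KL = 0.5×3.55 m = 1775 mm.
Euler critical load P_cr = π²EI/L_e² = π²×197000×31490/1775² = 19430 N.
P_allow = P_cr/n = 19430/4.4 = 4416 N.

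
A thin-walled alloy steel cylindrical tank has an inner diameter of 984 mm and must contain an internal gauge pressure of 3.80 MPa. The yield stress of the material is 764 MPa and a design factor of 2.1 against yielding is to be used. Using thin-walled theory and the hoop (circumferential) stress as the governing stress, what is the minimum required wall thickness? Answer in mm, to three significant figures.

σ_allow = 764/2.1 = 363.8 MPa.
Hoop stress σ_h = pD/(2t), so t = pD/(2σ_allow) = 3.80×984/(2×363.8) = 5.139 mm.

t = 5.14 mm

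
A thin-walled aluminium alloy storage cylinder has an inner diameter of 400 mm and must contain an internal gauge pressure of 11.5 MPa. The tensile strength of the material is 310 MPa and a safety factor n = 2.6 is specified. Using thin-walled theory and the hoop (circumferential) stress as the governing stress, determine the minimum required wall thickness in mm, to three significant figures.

σ_allow = 310/2.6 = 119.2 MPa.
Hoop stress σ_h = pD/(2t), so t = pD/(2σ_allow) = 11.5×400/(2×119.2) = 19.29 mm.

t = 19.3 mm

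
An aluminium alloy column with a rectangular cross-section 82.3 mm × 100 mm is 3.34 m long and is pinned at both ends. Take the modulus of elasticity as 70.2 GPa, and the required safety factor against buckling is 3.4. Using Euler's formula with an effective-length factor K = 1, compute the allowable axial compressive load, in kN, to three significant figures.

P_allow = 84.9 kN

Buckling occurs about the weak axis: I_min = h·b³/12 = 100×82.3³/12 = 4.645×10^6 mm⁴ (b = 82.3 mm is the smaller dimension).
Effective length L_e = KL = 1×3.34 m = 3340 mm.
Euler critical load P_cr = π²EI/L_e² = π²×70200×4.645×10^6/3340² = 288500 N.
P_allow = P_cr/n = 288500/3.4 = 84860 N.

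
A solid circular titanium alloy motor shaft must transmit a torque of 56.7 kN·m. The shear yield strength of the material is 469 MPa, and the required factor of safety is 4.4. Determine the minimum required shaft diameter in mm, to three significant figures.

Allowable shear stress τ_allow = 469/4.4 = 106.6 MPa.
For a solid shaft τ = 16T/(πd³), so d³ = 16T/(π τ_allow) = 16×5.6700×10^7/(π×106.6) = 2.709×10^6 mm³.
d = (2.709×10^6)^(1/3) = 139.4 mm.

d = 139 mm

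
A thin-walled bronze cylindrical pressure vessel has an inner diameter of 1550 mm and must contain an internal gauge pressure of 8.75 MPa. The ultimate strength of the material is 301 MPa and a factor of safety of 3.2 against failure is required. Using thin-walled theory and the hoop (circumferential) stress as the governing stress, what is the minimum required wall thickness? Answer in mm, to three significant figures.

σ_allow = 301/3.2 = 94.06 MPa.
Hoop stress σ_h = pD/(2t), so t = pD/(2σ_allow) = 8.75×1550/(2×94.06) = 72.09 mm.

t = 72.1 mm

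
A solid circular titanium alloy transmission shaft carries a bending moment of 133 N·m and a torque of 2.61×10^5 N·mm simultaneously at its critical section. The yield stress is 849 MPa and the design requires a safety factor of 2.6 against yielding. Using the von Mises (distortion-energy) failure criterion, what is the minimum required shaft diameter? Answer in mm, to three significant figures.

d = 20.1 mm

σ_allow = σ_y/n = 849/2.6 = 326.5 MPa.
For a solid shaft σ_b = 32M/(πd³) and τ = 16T/(πd³), so the von Mises stress is σ' = (16/πd³)·√(4M²+3T²).
√(4M²+3T²) = √(4×(133000)² + 3×(261000)²) = 524500 N·mm.
d³ = 16×524500/(π×326.5) = 8181 mm³.
d = 20.15 mm.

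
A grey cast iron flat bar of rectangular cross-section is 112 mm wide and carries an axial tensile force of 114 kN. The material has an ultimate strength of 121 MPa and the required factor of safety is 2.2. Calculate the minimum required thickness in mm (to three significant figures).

σ_allow = 121/2.2 = 55.00 MPa.
Required area A = F/σ_allow = 114000/55.00 = 2073 mm².
t = A/w = 2073/112 = 18.51 mm.

t = 18.5 mm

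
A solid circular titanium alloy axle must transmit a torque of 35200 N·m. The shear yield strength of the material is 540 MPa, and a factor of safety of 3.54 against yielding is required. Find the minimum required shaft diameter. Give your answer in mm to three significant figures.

Allowable shear stress τ_allow = 540/3.54 = 152.5 MPa.
For a solid shaft τ = 16T/(πd³), so d³ = 16T/(π τ_allow) = 16×3.5200×10^7/(π×152.5) = 1.175×10^6 mm³.
d = (1.175×10^6)^(1/3) = 105.5 mm.

d = 106 mm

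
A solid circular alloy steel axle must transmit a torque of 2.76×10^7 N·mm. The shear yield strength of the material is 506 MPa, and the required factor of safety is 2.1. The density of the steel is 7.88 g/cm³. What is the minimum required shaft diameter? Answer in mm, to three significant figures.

Allowable shear stress τ_allow = 506/2.1 = 241.0 MPa.
For a solid shaft τ = 16T/(πd³), so d³ = 16T/(π τ_allow) = 16×2.7600×10^7/(π×241.0) = 583400 mm³.
d = (583400)^(1/3) = 83.56 mm.

d = 83.6 mm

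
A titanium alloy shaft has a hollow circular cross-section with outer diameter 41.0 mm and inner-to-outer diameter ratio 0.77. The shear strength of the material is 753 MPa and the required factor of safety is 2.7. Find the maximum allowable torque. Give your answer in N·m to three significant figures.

τ_allow = 753/2.7 = 278.9 MPa.
For a hollow shaft T_allow = τ_allow·πd_o³(1−k⁴)/16 with 1−k⁴ = 0.6485, so πd_o³(1−k⁴)/16 = 8775 mm³.
T_allow = 278.9×8775 = 2.447×10^6 N·mm = 2447 N·m.

T_allow = 2450 N·m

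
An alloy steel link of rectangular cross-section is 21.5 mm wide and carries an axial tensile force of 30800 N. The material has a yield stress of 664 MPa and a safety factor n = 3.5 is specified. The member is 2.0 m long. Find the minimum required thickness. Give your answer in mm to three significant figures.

σ_allow = 664/3.5 = 189.7 MPa.
Required area A = F/σ_allow = 30800/189.7 = 162.3 mm².
t = A/w = 162.3/21.5 = 7.551 mm.

t = 7.55 mm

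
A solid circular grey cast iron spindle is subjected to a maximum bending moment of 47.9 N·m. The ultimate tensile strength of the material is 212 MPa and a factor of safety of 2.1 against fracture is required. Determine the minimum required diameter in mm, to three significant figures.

d = 16.9 mm

σ_allow = 212/2.1 = 101.0 MPa.
For a solid circular section σ = 32M/(πd³), so d³ = 32M/(π σ_allow) = 32×47900/(π×101.0) = 4833 mm³.
d = 16.91 mm.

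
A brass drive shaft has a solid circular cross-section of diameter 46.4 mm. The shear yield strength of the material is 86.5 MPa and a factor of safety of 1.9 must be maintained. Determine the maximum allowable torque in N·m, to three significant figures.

τ_allow = 86.5/1.9 = 45.53 MPa.
For a solid shaft T_allow = τ_allow·πd³/16; πd³/16 = π×46.4³/16 = 19610 mm³.
T_allow = 45.53×19610 = 893000 N·mm = 893.0 N·m.

T_allow = 893 N·m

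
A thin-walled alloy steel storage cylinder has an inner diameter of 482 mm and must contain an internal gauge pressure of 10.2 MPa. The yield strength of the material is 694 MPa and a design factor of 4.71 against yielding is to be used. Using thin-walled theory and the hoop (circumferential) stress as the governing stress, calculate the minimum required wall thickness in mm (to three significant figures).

t = 16.7 mm

σ_allow = 694/4.71 = 147.3 MPa.
Hoop stress σ_h = pD/(2t), so t = pD/(2σ_allow) = 10.2×482/(2×147.3) = 16.68 mm.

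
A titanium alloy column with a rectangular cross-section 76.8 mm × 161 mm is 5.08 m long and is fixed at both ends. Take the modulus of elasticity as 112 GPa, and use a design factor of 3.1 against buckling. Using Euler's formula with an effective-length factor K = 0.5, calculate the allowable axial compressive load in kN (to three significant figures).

P_allow = 336 kN

Buckling occurs about the weak axis: I_min = h·b³/12 = 161×76.8³/12 = 6.078×10^6 mm⁴ (b = 76.8 mm is the smaller dimension).
Effective length L_e = KL = 0.5×5.08 m = 2540 mm.
Euler critical load P_cr = π²EI/L_e² = π²×112000×6.078×10^6/2540² = 1.041×10^6 N.
P_allow = P_cr/n = 1.041×10^6/3.1 = 335900 N.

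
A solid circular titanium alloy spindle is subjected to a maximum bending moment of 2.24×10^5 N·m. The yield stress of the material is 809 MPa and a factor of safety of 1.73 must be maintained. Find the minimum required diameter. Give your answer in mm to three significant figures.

σ_allow = 809/1.73 = 467.6 MPa.
For a solid circular section σ = 32M/(πd³), so d³ = 32M/(π σ_allow) = 32×2.2400×10^8/(π×467.6) = 4.879×10^6 mm³.
d = 169.6 mm.

d = 170 mm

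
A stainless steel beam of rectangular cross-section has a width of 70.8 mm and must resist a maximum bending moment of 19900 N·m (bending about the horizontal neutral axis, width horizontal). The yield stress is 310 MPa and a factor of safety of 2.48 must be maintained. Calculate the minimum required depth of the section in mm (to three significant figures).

σ_allow = 310/2.48 = 125.0 MPa.
For a rectangular section σ = 6M/(bh²), so h² = 6M/(b σ_allow) = 6×1.9900×10^7/(70.8×125.0) = 13490 mm².
h = 116.2 mm.

h = 116 mm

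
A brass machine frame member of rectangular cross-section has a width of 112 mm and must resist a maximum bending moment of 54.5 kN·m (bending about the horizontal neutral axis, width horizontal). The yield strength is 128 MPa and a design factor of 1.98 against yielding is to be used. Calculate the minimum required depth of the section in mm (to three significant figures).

h = 213 mm

σ_allow = 128/1.98 = 64.65 MPa.
For a rectangular section σ = 6M/(bh²), so h² = 6M/(b σ_allow) = 6×5.4500×10^7/(112×64.65) = 45160 mm².
h = 212.5 mm.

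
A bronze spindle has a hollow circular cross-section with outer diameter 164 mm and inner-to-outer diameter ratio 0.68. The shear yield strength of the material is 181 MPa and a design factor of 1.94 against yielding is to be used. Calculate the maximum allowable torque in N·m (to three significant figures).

T_allow = 63500 N·m

τ_allow = 181/1.94 = 93.30 MPa.
For a hollow shaft T_allow = τ_allow·πd_o³(1−k⁴)/16 with 1−k⁴ = 0.7862, so πd_o³(1−k⁴)/16 = 680900 mm³.
T_allow = 93.30×680900 = 6.353×10^7 N·mm = 63530 N·m.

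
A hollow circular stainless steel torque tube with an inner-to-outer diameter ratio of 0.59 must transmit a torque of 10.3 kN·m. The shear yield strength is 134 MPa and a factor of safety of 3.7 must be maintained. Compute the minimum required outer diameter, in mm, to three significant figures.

τ_allow = 134/3.7 = 36.22 MPa.
For a hollow shaft τ = 16T/[πd_o³(1−k⁴)] with k = 0.59, so 1−k⁴ = 0.8788.
d_o³ = 16T/[π τ_allow (1−k⁴)] = 16×1.0300×10^7/(π×36.22×0.8788) = 1.648×10^6 mm³.
d_o = 118.1 mm.

d_o = 118 mm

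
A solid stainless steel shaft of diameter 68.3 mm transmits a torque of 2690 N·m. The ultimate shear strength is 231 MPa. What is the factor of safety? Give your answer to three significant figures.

τ = 16T/(πd³) = 16×2690000/(π×68.3³) = 43.00 MPa.
n = τ_limit/τ = 231/43.00 = 5.372.

n = 5.37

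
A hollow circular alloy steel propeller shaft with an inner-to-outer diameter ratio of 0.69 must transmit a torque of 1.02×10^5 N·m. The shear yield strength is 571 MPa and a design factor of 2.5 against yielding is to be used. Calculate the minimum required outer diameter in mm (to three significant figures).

d_o = 143 mm

τ_allow = 571/2.5 = 228.4 MPa.
For a hollow shaft τ = 16T/[πd_o³(1−k⁴)] with k = 0.69, so 1−k⁴ = 0.7733.
d_o³ = 16T/[π τ_allow (1−k⁴)] = 16×1.0200×10^8/(π×228.4×0.7733) = 2.941×10^6 mm³.
d_o = 143.3 mm.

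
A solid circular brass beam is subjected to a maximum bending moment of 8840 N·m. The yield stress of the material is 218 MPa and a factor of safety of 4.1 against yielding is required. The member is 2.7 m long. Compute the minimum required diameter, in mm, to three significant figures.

d = 119 mm

σ_allow = 218/4.1 = 53.17 MPa.
For a solid circular section σ = 32M/(πd³), so d³ = 32M/(π σ_allow) = 32×8840000/(π×53.17) = 1.693×10^6 mm³.
d = 119.2 mm.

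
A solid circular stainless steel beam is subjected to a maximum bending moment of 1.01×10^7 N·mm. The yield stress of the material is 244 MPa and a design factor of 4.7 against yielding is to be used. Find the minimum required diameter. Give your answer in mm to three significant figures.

σ_allow = 244/4.7 = 51.91 MPa.
For a solid circular section σ = 32M/(πd³), so d³ = 32M/(π σ_allow) = 32×1.0100×10^7/(π×51.91) = 1.982×10^6 mm³.
d = 125.6 mm.

d = 126 mm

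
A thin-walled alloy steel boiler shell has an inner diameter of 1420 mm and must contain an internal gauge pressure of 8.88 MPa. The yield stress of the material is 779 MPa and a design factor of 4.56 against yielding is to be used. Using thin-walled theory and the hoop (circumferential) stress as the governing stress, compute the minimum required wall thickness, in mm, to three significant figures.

t = 36.9 mm

σ_allow = 779/4.56 = 170.8 MPa.
Hoop stress σ_h = pD/(2t), so t = pD/(2σ_allow) = 8.88×1420/(2×170.8) = 36.91 mm.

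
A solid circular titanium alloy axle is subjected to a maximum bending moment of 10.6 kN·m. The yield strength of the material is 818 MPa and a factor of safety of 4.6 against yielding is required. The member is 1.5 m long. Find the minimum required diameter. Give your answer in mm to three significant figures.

d = 84.7 mm

σ_allow = 818/4.6 = 177.8 MPa.
For a solid circular section σ = 32M/(πd³), so d³ = 32M/(π σ_allow) = 32×1.0600×10^7/(π×177.8) = 607200 mm³.
d = 84.68 mm.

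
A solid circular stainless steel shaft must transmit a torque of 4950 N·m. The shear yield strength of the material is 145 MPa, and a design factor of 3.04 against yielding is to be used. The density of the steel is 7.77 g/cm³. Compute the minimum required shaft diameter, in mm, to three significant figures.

Allowable shear stress τ_allow = 145/3.04 = 47.70 MPa.
For a solid shaft τ = 16T/(πd³), so d³ = 16T/(π τ_allow) = 16×4950000/(π×47.70) = 528500 mm³.
d = (528500)^(1/3) = 80.85 mm.

d = 80.9 mm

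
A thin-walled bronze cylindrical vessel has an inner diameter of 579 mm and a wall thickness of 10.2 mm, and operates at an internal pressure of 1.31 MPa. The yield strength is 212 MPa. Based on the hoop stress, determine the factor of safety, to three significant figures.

σ_h = pD/(2t) = 1.31×579/(2×10.2) = 37.18 MPa.
n = 212/37.18 = 5.702.

n = 5.70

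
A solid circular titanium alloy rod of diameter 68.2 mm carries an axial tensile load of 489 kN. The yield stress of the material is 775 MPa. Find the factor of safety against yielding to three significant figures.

A = πd²/4 = 3653 mm².
σ = F/A = 489000/3653 = 133.9 MPa.
n = 775/133.9 = 5.790.

n = 5.79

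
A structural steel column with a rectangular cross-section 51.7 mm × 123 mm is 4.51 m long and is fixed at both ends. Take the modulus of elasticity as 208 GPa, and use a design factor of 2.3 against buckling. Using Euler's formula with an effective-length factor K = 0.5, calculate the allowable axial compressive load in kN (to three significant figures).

Buckling occurs about the weak axis: I_min = h·b³/12 = 123×51.7³/12 = 1.416×10^6 mm⁴ (b = 51.7 mm is the smaller dimension).
Effective length L_e = KL = 0.5×4.51 m = 2255 mm.
Euler critical load P_cr = π²EI/L_e² = π²×208000×1.416×10^6/2255² = 571800 N.
P_allow = P_cr/n = 571800/2.3 = 248600 N.

P_allow = 249 kN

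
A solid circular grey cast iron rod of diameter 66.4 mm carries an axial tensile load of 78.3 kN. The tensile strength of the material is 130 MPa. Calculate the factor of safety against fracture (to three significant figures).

A = πd²/4 = 3463 mm².
σ = F/A = 78300/3463 = 22.61 MPa.
n = 130/22.61 = 5.749.

n = 5.75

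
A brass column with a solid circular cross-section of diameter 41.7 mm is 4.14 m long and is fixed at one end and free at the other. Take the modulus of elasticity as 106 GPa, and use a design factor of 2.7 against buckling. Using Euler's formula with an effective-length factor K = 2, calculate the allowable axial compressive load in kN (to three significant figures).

P_allow = 0.839 kN

I = πd⁴/64 = π×41.7⁴/64 = 148400 mm⁴.
Effective length L_e = KL = 2×4.14 m = 8280 mm.
Euler critical load P_cr = π²EI/L_e² = π²×106000×148400/8280² = 2265 N.
P_allow = P_cr/n = 2265/2.7 = 838.9 N.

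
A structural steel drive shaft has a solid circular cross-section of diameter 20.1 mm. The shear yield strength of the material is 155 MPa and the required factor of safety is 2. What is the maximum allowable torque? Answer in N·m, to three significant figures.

T_allow = 124 N·m

τ_allow = 155/2 = 77.50 MPa.
For a solid shaft T_allow = τ_allow·πd³/16; πd³/16 = π×20.1³/16 = 1594 mm³.
T_allow = 77.50×1594 = 123600 N·mm = 123.6 N·m.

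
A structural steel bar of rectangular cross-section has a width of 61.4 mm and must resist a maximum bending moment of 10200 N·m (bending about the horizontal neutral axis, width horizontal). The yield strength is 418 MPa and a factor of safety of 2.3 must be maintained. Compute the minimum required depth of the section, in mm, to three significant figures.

h = 74.1 mm

σ_allow = 418/2.3 = 181.7 MPa.
For a rectangular section σ = 6M/(bh²), so h² = 6M/(b σ_allow) = 6×1.0200×10^7/(61.4×181.7) = 5484 mm².
h = 74.06 mm.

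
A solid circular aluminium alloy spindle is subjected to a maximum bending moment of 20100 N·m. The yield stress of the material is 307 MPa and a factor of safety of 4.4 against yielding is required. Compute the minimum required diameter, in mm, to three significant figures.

d = 143 mm

σ_allow = 307/4.4 = 69.77 MPa.
For a solid circular section σ = 32M/(πd³), so d³ = 32M/(π σ_allow) = 32×2.0100×10^7/(π×69.77) = 2.934×10^6 mm³.
d = 143.2 mm.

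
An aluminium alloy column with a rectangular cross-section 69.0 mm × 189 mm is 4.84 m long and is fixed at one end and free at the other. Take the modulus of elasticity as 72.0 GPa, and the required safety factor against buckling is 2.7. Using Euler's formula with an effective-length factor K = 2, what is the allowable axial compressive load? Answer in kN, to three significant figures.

Buckling occurs about the weak axis: I_min = h·b³/12 = 189×69.0³/12 = 5.174×10^6 mm⁴ (b = 69.0 mm is the smaller dimension).
Effective length L_e = KL = 2×4.84 m = 9680 mm.
Euler critical load P_cr = π²EI/L_e² = π²×72000×5.174×10^6/9680² = 39240 N.
P_allow = P_cr/n = 39240/2.7 = 14530 N.

P_allow = 14.5 kN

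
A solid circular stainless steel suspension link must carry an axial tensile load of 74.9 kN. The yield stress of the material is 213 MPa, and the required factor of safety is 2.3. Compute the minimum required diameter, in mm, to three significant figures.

Allowable stress σ_allow = 213/2.3 = 92.61 MPa.
Required area A = F/σ_allow = 74900/92.61 = 808.8 mm².
A = πd²/4 → d = √(4A/π) = 32.09 mm.

d = 32.1 mm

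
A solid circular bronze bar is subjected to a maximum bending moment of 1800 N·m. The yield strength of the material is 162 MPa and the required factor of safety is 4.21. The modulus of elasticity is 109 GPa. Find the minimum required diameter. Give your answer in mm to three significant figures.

d = 78.1 mm

σ_allow = 162/4.21 = 38.48 MPa.
For a solid circular section σ = 32M/(πd³), so d³ = 32M/(π σ_allow) = 32×1800000/(π×38.48) = 476500 mm³.
d = 78.11 mm.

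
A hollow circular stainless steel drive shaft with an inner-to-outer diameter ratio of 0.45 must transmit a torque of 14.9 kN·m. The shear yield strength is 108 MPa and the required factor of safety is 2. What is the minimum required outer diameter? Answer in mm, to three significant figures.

d_o = 114 mm

τ_allow = 108/2 = 54.00 MPa.
For a hollow shaft τ = 16T/[πd_o³(1−k⁴)] with k = 0.45, so 1−k⁴ = 0.9590.
d_o³ = 16T/[π τ_allow (1−k⁴)] = 16×1.4900×10^7/(π×54.00×0.9590) = 1.465×10^6 mm³.
d_o = 113.6 mm.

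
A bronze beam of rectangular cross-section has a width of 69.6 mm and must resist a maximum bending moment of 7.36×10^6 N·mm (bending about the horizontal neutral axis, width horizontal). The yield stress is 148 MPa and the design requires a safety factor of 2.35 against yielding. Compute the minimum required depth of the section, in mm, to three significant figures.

h = 100 mm

σ_allow = 148/2.35 = 62.98 MPa.
For a rectangular section σ = 6M/(bh²), so h² = 6M/(b σ_allow) = 6×7360000/(69.6×62.98) = 10070 mm².
h = 100.4 mm.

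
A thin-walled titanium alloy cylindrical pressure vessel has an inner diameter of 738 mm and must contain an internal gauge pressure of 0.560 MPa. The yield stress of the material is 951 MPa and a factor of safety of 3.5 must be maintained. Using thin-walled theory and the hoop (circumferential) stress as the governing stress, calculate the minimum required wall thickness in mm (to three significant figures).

σ_allow = 951/3.5 = 271.7 MPa.
Hoop stress σ_h = pD/(2t), so t = pD/(2σ_allow) = 0.560×738/(2×271.7) = 0.7605 mm.

t = 0.761 mm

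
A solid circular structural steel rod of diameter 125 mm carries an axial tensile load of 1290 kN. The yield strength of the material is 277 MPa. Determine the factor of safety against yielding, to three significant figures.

n = 2.64

A = πd²/4 = 12270 mm².
σ = F/A = 1290000/12270 = 105.1 MPa.
n = 277/105.1 = 2.635.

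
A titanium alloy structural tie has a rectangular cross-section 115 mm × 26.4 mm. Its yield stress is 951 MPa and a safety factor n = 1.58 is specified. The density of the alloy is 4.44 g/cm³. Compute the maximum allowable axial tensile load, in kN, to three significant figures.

F_allow = 1830 kN

σ_allow = 951/1.58 = 601.9 MPa.
A = 115×26.4 = 3036 mm².
F_allow = σ_allow × A = 601.9×3036 = 1.827×10^6 N.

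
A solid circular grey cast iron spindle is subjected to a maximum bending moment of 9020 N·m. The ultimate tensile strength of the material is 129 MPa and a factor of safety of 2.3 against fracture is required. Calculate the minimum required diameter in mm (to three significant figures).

σ_allow = 129/2.3 = 56.09 MPa.
For a solid circular section σ = 32M/(πd³), so d³ = 32M/(π σ_allow) = 32×9020000/(π×56.09) = 1.638×10^6 mm³.
d = 117.9 mm.

d = 118 mm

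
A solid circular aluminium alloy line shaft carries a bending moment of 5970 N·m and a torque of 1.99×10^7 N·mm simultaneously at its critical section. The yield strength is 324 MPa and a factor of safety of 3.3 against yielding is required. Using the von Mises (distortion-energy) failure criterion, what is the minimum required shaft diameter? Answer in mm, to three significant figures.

σ_allow = σ_y/n = 324/3.3 = 98.18 MPa.
For a solid shaft σ_b = 32M/(πd³) and τ = 16T/(πd³), so the von Mises stress is σ' = (16/πd³)·√(4M²+3T²).
√(4M²+3T²) = √(4×(5.970×10^6)² + 3×(1.990×10^7)²) = 3.648×10^7 N·mm.
d³ = 16×3.648×10^7/(π×98.18) = 1.892×10^6 mm³.
d = 123.7 mm.

d = 124 mm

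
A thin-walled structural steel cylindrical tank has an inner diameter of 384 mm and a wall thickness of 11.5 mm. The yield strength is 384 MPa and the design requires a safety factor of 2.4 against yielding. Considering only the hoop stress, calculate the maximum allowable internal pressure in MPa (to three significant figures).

σ_allow = 384/2.4 = 160.0 MPa.
σ_h = pD/(2t) → p_allow = 2σ_allow t/D = 2×160.0×11.5/384 = 9.583 MPa.

p_allow = 9.58 MPa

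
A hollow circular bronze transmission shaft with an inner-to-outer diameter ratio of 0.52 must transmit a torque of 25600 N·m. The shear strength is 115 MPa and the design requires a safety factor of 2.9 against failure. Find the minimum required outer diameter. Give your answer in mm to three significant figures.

d_o = 153 mm

τ_allow = 115/2.9 = 39.66 MPa.
For a hollow shaft τ = 16T/[πd_o³(1−k⁴)] with k = 0.52, so 1−k⁴ = 0.9269.
d_o³ = 16T/[π τ_allow (1−k⁴)] = 16×2.5600×10^7/(π×39.66×0.9269) = 3.547×10^6 mm³.
d_o = 152.5 mm.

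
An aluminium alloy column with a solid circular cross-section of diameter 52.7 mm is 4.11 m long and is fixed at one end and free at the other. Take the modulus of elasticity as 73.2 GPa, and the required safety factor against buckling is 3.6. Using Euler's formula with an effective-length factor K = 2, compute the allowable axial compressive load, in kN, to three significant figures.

I = πd⁴/64 = π×52.7⁴/64 = 378600 mm⁴.
Effective length L_e = KL = 2×4.11 m = 8220 mm.
Euler critical load P_cr = π²EI/L_e² = π²×73200×378600/8220² = 4048 N.
P_allow = P_cr/n = 4048/3.6 = 1125 N.

P_allow = 1.12 kN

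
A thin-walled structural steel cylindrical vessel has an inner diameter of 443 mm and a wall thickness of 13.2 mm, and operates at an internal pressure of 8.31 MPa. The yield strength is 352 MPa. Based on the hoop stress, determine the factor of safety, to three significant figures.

σ_h = pD/(2t) = 8.31×443/(2×13.2) = 139.4 MPa.
n = 352/139.4 = 2.524.

n = 2.52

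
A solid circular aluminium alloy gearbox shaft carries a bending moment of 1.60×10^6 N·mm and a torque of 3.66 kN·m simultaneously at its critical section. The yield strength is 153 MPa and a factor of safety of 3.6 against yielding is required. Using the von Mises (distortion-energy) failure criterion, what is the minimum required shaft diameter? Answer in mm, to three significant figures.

σ_allow = σ_y/n = 153/3.6 = 42.50 MPa.
For a solid shaft σ_b = 32M/(πd³) and τ = 16T/(πd³), so the von Mises stress is σ' = (16/πd³)·√(4M²+3T²).
√(4M²+3T²) = √(4×(1.600×10^6)² + 3×(3.660×10^6)²) = 7.101×10^6 N·mm.
d³ = 16×7.101×10^6/(π×42.50) = 851000 mm³.
d = 94.76 mm.

d = 94.8 mm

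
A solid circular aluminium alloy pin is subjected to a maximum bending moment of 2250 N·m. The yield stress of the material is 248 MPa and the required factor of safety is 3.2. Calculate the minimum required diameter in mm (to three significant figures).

σ_allow = 248/3.2 = 77.50 MPa.
For a solid circular section σ = 32M/(πd³), so d³ = 32M/(π σ_allow) = 32×2250000/(π×77.50) = 295700 mm³.
d = 66.62 mm.

d = 66.6 mm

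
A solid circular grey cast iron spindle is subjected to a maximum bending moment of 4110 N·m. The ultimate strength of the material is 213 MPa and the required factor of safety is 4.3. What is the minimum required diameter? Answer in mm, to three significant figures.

d = 94.5 mm

σ_allow = 213/4.3 = 49.53 MPa.
For a solid circular section σ = 32M/(πd³), so d³ = 32M/(π σ_allow) = 32×4110000/(π×49.53) = 845100 mm³.
d = 94.55 mm.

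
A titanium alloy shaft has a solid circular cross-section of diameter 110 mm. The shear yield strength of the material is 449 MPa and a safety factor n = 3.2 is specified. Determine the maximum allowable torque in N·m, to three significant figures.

τ_allow = 449/3.2 = 140.3 MPa.
For a solid shaft T_allow = τ_allow·πd³/16; πd³/16 = π×110³/16 = 261300 mm³.
T_allow = 140.3×261300 = 3.667×10^7 N·mm = 36670 N·m.

T_allow = 36700 N·m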